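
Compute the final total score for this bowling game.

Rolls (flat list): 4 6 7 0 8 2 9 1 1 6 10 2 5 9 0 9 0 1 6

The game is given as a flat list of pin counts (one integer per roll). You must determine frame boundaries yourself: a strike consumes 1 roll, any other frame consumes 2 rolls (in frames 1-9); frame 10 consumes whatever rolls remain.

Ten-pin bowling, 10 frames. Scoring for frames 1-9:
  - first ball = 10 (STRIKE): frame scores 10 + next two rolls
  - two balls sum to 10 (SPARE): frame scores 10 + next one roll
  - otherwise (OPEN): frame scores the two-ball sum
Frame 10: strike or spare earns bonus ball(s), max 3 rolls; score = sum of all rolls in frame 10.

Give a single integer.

Answer: 110

Derivation:
Frame 1: SPARE (4+6=10). 10 + next roll (7) = 17. Cumulative: 17
Frame 2: OPEN (7+0=7). Cumulative: 24
Frame 3: SPARE (8+2=10). 10 + next roll (9) = 19. Cumulative: 43
Frame 4: SPARE (9+1=10). 10 + next roll (1) = 11. Cumulative: 54
Frame 5: OPEN (1+6=7). Cumulative: 61
Frame 6: STRIKE. 10 + next two rolls (2+5) = 17. Cumulative: 78
Frame 7: OPEN (2+5=7). Cumulative: 85
Frame 8: OPEN (9+0=9). Cumulative: 94
Frame 9: OPEN (9+0=9). Cumulative: 103
Frame 10: OPEN. Sum of all frame-10 rolls (1+6) = 7. Cumulative: 110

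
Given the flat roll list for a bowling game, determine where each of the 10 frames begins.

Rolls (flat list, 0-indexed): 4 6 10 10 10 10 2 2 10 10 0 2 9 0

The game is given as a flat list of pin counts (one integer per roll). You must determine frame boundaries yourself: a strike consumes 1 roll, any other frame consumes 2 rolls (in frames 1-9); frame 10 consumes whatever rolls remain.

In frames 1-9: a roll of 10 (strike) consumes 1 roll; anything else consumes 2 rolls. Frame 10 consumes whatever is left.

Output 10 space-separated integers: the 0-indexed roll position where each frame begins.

Frame 1 starts at roll index 0: rolls=4,6 (sum=10), consumes 2 rolls
Frame 2 starts at roll index 2: roll=10 (strike), consumes 1 roll
Frame 3 starts at roll index 3: roll=10 (strike), consumes 1 roll
Frame 4 starts at roll index 4: roll=10 (strike), consumes 1 roll
Frame 5 starts at roll index 5: roll=10 (strike), consumes 1 roll
Frame 6 starts at roll index 6: rolls=2,2 (sum=4), consumes 2 rolls
Frame 7 starts at roll index 8: roll=10 (strike), consumes 1 roll
Frame 8 starts at roll index 9: roll=10 (strike), consumes 1 roll
Frame 9 starts at roll index 10: rolls=0,2 (sum=2), consumes 2 rolls
Frame 10 starts at roll index 12: 2 remaining rolls

Answer: 0 2 3 4 5 6 8 9 10 12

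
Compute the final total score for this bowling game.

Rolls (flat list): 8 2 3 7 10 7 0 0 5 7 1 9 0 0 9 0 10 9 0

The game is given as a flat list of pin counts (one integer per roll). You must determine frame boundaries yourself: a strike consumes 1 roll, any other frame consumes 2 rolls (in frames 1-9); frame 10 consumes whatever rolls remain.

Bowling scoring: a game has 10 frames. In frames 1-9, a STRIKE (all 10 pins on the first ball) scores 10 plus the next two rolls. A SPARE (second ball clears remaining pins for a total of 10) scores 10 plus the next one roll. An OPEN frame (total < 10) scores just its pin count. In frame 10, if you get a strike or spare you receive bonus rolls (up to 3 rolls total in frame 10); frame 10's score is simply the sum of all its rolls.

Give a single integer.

Frame 1: SPARE (8+2=10). 10 + next roll (3) = 13. Cumulative: 13
Frame 2: SPARE (3+7=10). 10 + next roll (10) = 20. Cumulative: 33
Frame 3: STRIKE. 10 + next two rolls (7+0) = 17. Cumulative: 50
Frame 4: OPEN (7+0=7). Cumulative: 57
Frame 5: OPEN (0+5=5). Cumulative: 62
Frame 6: OPEN (7+1=8). Cumulative: 70
Frame 7: OPEN (9+0=9). Cumulative: 79
Frame 8: OPEN (0+9=9). Cumulative: 88
Frame 9: SPARE (0+10=10). 10 + next roll (9) = 19. Cumulative: 107
Frame 10: OPEN. Sum of all frame-10 rolls (9+0) = 9. Cumulative: 116

Answer: 116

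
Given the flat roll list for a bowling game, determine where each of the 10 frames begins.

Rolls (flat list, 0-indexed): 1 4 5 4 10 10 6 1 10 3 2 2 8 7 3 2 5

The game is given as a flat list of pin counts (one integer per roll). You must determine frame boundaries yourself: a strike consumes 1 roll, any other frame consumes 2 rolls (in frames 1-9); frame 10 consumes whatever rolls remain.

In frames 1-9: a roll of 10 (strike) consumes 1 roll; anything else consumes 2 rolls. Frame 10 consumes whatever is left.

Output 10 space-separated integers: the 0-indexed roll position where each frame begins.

Frame 1 starts at roll index 0: rolls=1,4 (sum=5), consumes 2 rolls
Frame 2 starts at roll index 2: rolls=5,4 (sum=9), consumes 2 rolls
Frame 3 starts at roll index 4: roll=10 (strike), consumes 1 roll
Frame 4 starts at roll index 5: roll=10 (strike), consumes 1 roll
Frame 5 starts at roll index 6: rolls=6,1 (sum=7), consumes 2 rolls
Frame 6 starts at roll index 8: roll=10 (strike), consumes 1 roll
Frame 7 starts at roll index 9: rolls=3,2 (sum=5), consumes 2 rolls
Frame 8 starts at roll index 11: rolls=2,8 (sum=10), consumes 2 rolls
Frame 9 starts at roll index 13: rolls=7,3 (sum=10), consumes 2 rolls
Frame 10 starts at roll index 15: 2 remaining rolls

Answer: 0 2 4 5 6 8 9 11 13 15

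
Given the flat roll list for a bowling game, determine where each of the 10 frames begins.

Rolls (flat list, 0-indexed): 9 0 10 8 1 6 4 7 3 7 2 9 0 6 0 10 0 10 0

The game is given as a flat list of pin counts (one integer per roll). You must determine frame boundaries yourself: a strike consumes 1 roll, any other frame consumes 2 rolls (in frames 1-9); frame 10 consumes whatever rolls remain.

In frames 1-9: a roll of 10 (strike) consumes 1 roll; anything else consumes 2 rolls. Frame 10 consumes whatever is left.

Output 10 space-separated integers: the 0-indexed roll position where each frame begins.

Answer: 0 2 3 5 7 9 11 13 15 16

Derivation:
Frame 1 starts at roll index 0: rolls=9,0 (sum=9), consumes 2 rolls
Frame 2 starts at roll index 2: roll=10 (strike), consumes 1 roll
Frame 3 starts at roll index 3: rolls=8,1 (sum=9), consumes 2 rolls
Frame 4 starts at roll index 5: rolls=6,4 (sum=10), consumes 2 rolls
Frame 5 starts at roll index 7: rolls=7,3 (sum=10), consumes 2 rolls
Frame 6 starts at roll index 9: rolls=7,2 (sum=9), consumes 2 rolls
Frame 7 starts at roll index 11: rolls=9,0 (sum=9), consumes 2 rolls
Frame 8 starts at roll index 13: rolls=6,0 (sum=6), consumes 2 rolls
Frame 9 starts at roll index 15: roll=10 (strike), consumes 1 roll
Frame 10 starts at roll index 16: 3 remaining rolls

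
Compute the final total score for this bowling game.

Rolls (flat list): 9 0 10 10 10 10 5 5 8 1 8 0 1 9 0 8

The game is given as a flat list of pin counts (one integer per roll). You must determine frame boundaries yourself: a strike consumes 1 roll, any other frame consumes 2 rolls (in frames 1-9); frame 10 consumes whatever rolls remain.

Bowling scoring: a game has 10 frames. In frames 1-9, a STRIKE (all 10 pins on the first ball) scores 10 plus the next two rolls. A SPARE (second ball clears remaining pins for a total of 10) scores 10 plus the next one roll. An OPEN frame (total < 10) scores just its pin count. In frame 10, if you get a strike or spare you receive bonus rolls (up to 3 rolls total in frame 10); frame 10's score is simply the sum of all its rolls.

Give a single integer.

Frame 1: OPEN (9+0=9). Cumulative: 9
Frame 2: STRIKE. 10 + next two rolls (10+10) = 30. Cumulative: 39
Frame 3: STRIKE. 10 + next two rolls (10+10) = 30. Cumulative: 69
Frame 4: STRIKE. 10 + next two rolls (10+5) = 25. Cumulative: 94
Frame 5: STRIKE. 10 + next two rolls (5+5) = 20. Cumulative: 114
Frame 6: SPARE (5+5=10). 10 + next roll (8) = 18. Cumulative: 132
Frame 7: OPEN (8+1=9). Cumulative: 141
Frame 8: OPEN (8+0=8). Cumulative: 149
Frame 9: SPARE (1+9=10). 10 + next roll (0) = 10. Cumulative: 159
Frame 10: OPEN. Sum of all frame-10 rolls (0+8) = 8. Cumulative: 167

Answer: 167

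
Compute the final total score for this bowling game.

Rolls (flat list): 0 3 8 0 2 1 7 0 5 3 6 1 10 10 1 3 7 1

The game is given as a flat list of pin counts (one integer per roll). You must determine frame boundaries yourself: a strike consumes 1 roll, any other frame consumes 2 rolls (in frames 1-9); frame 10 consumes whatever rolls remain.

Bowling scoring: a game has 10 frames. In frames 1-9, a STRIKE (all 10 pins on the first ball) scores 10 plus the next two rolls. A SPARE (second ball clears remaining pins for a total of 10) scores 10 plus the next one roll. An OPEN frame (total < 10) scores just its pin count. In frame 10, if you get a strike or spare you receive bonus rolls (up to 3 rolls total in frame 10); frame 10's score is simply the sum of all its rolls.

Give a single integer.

Answer: 83

Derivation:
Frame 1: OPEN (0+3=3). Cumulative: 3
Frame 2: OPEN (8+0=8). Cumulative: 11
Frame 3: OPEN (2+1=3). Cumulative: 14
Frame 4: OPEN (7+0=7). Cumulative: 21
Frame 5: OPEN (5+3=8). Cumulative: 29
Frame 6: OPEN (6+1=7). Cumulative: 36
Frame 7: STRIKE. 10 + next two rolls (10+1) = 21. Cumulative: 57
Frame 8: STRIKE. 10 + next two rolls (1+3) = 14. Cumulative: 71
Frame 9: OPEN (1+3=4). Cumulative: 75
Frame 10: OPEN. Sum of all frame-10 rolls (7+1) = 8. Cumulative: 83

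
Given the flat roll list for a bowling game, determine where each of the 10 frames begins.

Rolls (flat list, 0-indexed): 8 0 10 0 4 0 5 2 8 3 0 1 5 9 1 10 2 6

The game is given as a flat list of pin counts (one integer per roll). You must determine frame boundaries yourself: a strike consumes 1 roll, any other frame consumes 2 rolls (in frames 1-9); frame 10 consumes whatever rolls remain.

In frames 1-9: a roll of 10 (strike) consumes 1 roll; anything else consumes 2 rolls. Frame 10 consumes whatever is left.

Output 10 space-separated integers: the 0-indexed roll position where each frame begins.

Frame 1 starts at roll index 0: rolls=8,0 (sum=8), consumes 2 rolls
Frame 2 starts at roll index 2: roll=10 (strike), consumes 1 roll
Frame 3 starts at roll index 3: rolls=0,4 (sum=4), consumes 2 rolls
Frame 4 starts at roll index 5: rolls=0,5 (sum=5), consumes 2 rolls
Frame 5 starts at roll index 7: rolls=2,8 (sum=10), consumes 2 rolls
Frame 6 starts at roll index 9: rolls=3,0 (sum=3), consumes 2 rolls
Frame 7 starts at roll index 11: rolls=1,5 (sum=6), consumes 2 rolls
Frame 8 starts at roll index 13: rolls=9,1 (sum=10), consumes 2 rolls
Frame 9 starts at roll index 15: roll=10 (strike), consumes 1 roll
Frame 10 starts at roll index 16: 2 remaining rolls

Answer: 0 2 3 5 7 9 11 13 15 16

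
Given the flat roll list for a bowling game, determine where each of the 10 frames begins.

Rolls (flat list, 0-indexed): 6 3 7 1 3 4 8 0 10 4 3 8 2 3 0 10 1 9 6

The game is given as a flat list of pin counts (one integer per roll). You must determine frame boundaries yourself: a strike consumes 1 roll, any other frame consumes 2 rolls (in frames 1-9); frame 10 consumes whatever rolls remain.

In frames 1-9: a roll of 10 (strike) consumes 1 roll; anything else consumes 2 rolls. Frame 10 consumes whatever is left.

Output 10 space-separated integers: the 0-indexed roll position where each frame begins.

Frame 1 starts at roll index 0: rolls=6,3 (sum=9), consumes 2 rolls
Frame 2 starts at roll index 2: rolls=7,1 (sum=8), consumes 2 rolls
Frame 3 starts at roll index 4: rolls=3,4 (sum=7), consumes 2 rolls
Frame 4 starts at roll index 6: rolls=8,0 (sum=8), consumes 2 rolls
Frame 5 starts at roll index 8: roll=10 (strike), consumes 1 roll
Frame 6 starts at roll index 9: rolls=4,3 (sum=7), consumes 2 rolls
Frame 7 starts at roll index 11: rolls=8,2 (sum=10), consumes 2 rolls
Frame 8 starts at roll index 13: rolls=3,0 (sum=3), consumes 2 rolls
Frame 9 starts at roll index 15: roll=10 (strike), consumes 1 roll
Frame 10 starts at roll index 16: 3 remaining rolls

Answer: 0 2 4 6 8 9 11 13 15 16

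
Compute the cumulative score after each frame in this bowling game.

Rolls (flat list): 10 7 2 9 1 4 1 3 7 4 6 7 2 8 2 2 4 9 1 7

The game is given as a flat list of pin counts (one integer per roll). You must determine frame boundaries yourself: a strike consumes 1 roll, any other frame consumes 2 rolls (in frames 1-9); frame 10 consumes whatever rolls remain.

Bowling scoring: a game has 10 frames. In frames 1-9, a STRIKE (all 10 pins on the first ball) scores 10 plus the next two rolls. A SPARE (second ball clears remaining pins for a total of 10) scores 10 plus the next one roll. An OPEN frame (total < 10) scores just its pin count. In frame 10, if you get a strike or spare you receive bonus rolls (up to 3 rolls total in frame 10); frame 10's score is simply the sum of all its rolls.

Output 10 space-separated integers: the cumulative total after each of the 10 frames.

Frame 1: STRIKE. 10 + next two rolls (7+2) = 19. Cumulative: 19
Frame 2: OPEN (7+2=9). Cumulative: 28
Frame 3: SPARE (9+1=10). 10 + next roll (4) = 14. Cumulative: 42
Frame 4: OPEN (4+1=5). Cumulative: 47
Frame 5: SPARE (3+7=10). 10 + next roll (4) = 14. Cumulative: 61
Frame 6: SPARE (4+6=10). 10 + next roll (7) = 17. Cumulative: 78
Frame 7: OPEN (7+2=9). Cumulative: 87
Frame 8: SPARE (8+2=10). 10 + next roll (2) = 12. Cumulative: 99
Frame 9: OPEN (2+4=6). Cumulative: 105
Frame 10: SPARE. Sum of all frame-10 rolls (9+1+7) = 17. Cumulative: 122

Answer: 19 28 42 47 61 78 87 99 105 122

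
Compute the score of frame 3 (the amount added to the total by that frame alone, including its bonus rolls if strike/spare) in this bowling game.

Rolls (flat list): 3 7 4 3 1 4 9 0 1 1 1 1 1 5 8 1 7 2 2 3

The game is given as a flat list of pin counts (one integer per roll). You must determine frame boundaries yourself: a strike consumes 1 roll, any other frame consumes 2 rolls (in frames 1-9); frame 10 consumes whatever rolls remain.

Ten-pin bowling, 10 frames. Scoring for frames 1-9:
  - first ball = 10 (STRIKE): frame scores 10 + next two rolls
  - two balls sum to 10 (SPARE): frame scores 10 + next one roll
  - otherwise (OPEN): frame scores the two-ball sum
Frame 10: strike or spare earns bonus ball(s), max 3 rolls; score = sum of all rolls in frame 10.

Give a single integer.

Frame 1: SPARE (3+7=10). 10 + next roll (4) = 14. Cumulative: 14
Frame 2: OPEN (4+3=7). Cumulative: 21
Frame 3: OPEN (1+4=5). Cumulative: 26
Frame 4: OPEN (9+0=9). Cumulative: 35
Frame 5: OPEN (1+1=2). Cumulative: 37

Answer: 5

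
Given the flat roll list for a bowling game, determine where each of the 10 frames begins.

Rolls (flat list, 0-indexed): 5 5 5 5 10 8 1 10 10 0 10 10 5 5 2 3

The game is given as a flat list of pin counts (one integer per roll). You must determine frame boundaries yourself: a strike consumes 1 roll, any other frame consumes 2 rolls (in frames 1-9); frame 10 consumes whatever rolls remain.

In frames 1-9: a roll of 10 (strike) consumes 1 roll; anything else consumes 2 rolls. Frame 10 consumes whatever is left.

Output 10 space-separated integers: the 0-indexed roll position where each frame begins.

Answer: 0 2 4 5 7 8 9 11 12 14

Derivation:
Frame 1 starts at roll index 0: rolls=5,5 (sum=10), consumes 2 rolls
Frame 2 starts at roll index 2: rolls=5,5 (sum=10), consumes 2 rolls
Frame 3 starts at roll index 4: roll=10 (strike), consumes 1 roll
Frame 4 starts at roll index 5: rolls=8,1 (sum=9), consumes 2 rolls
Frame 5 starts at roll index 7: roll=10 (strike), consumes 1 roll
Frame 6 starts at roll index 8: roll=10 (strike), consumes 1 roll
Frame 7 starts at roll index 9: rolls=0,10 (sum=10), consumes 2 rolls
Frame 8 starts at roll index 11: roll=10 (strike), consumes 1 roll
Frame 9 starts at roll index 12: rolls=5,5 (sum=10), consumes 2 rolls
Frame 10 starts at roll index 14: 2 remaining rolls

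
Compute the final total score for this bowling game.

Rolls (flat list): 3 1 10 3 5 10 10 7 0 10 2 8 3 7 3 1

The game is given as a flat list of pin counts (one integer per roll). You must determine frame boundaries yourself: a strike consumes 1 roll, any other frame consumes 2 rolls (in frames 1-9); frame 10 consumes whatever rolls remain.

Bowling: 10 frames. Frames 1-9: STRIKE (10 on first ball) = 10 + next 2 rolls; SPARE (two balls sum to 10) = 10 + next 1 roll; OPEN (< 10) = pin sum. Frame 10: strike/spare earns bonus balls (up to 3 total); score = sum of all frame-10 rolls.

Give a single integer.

Frame 1: OPEN (3+1=4). Cumulative: 4
Frame 2: STRIKE. 10 + next two rolls (3+5) = 18. Cumulative: 22
Frame 3: OPEN (3+5=8). Cumulative: 30
Frame 4: STRIKE. 10 + next two rolls (10+7) = 27. Cumulative: 57
Frame 5: STRIKE. 10 + next two rolls (7+0) = 17. Cumulative: 74
Frame 6: OPEN (7+0=7). Cumulative: 81
Frame 7: STRIKE. 10 + next two rolls (2+8) = 20. Cumulative: 101
Frame 8: SPARE (2+8=10). 10 + next roll (3) = 13. Cumulative: 114
Frame 9: SPARE (3+7=10). 10 + next roll (3) = 13. Cumulative: 127
Frame 10: OPEN. Sum of all frame-10 rolls (3+1) = 4. Cumulative: 131

Answer: 131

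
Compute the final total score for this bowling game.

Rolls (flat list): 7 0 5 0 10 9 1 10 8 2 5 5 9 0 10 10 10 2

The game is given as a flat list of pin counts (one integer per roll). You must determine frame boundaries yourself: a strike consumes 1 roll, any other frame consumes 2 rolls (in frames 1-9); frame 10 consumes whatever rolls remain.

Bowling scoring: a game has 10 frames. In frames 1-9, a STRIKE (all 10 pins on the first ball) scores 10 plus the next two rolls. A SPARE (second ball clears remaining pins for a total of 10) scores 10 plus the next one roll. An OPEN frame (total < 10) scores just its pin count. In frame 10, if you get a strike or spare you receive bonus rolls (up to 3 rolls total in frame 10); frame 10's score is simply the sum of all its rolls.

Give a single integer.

Frame 1: OPEN (7+0=7). Cumulative: 7
Frame 2: OPEN (5+0=5). Cumulative: 12
Frame 3: STRIKE. 10 + next two rolls (9+1) = 20. Cumulative: 32
Frame 4: SPARE (9+1=10). 10 + next roll (10) = 20. Cumulative: 52
Frame 5: STRIKE. 10 + next two rolls (8+2) = 20. Cumulative: 72
Frame 6: SPARE (8+2=10). 10 + next roll (5) = 15. Cumulative: 87
Frame 7: SPARE (5+5=10). 10 + next roll (9) = 19. Cumulative: 106
Frame 8: OPEN (9+0=9). Cumulative: 115
Frame 9: STRIKE. 10 + next two rolls (10+10) = 30. Cumulative: 145
Frame 10: STRIKE. Sum of all frame-10 rolls (10+10+2) = 22. Cumulative: 167

Answer: 167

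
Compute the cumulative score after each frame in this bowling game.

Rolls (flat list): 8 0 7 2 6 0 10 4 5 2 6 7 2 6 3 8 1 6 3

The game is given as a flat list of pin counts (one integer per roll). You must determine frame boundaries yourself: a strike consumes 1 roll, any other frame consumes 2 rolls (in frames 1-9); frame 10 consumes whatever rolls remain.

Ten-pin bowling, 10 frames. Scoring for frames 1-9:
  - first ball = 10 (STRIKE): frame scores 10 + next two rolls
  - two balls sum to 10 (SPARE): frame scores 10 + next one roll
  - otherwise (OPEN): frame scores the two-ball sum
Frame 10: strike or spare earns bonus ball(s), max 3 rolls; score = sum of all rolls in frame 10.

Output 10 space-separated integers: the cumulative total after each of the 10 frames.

Answer: 8 17 23 42 51 59 68 77 86 95

Derivation:
Frame 1: OPEN (8+0=8). Cumulative: 8
Frame 2: OPEN (7+2=9). Cumulative: 17
Frame 3: OPEN (6+0=6). Cumulative: 23
Frame 4: STRIKE. 10 + next two rolls (4+5) = 19. Cumulative: 42
Frame 5: OPEN (4+5=9). Cumulative: 51
Frame 6: OPEN (2+6=8). Cumulative: 59
Frame 7: OPEN (7+2=9). Cumulative: 68
Frame 8: OPEN (6+3=9). Cumulative: 77
Frame 9: OPEN (8+1=9). Cumulative: 86
Frame 10: OPEN. Sum of all frame-10 rolls (6+3) = 9. Cumulative: 95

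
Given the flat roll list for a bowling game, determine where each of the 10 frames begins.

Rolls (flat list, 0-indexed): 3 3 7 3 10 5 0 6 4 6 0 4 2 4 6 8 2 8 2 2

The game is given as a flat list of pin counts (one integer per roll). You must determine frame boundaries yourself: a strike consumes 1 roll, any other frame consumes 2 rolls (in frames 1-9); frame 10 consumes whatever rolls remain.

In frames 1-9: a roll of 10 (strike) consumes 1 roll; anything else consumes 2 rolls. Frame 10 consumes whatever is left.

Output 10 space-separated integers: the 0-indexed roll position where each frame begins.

Frame 1 starts at roll index 0: rolls=3,3 (sum=6), consumes 2 rolls
Frame 2 starts at roll index 2: rolls=7,3 (sum=10), consumes 2 rolls
Frame 3 starts at roll index 4: roll=10 (strike), consumes 1 roll
Frame 4 starts at roll index 5: rolls=5,0 (sum=5), consumes 2 rolls
Frame 5 starts at roll index 7: rolls=6,4 (sum=10), consumes 2 rolls
Frame 6 starts at roll index 9: rolls=6,0 (sum=6), consumes 2 rolls
Frame 7 starts at roll index 11: rolls=4,2 (sum=6), consumes 2 rolls
Frame 8 starts at roll index 13: rolls=4,6 (sum=10), consumes 2 rolls
Frame 9 starts at roll index 15: rolls=8,2 (sum=10), consumes 2 rolls
Frame 10 starts at roll index 17: 3 remaining rolls

Answer: 0 2 4 5 7 9 11 13 15 17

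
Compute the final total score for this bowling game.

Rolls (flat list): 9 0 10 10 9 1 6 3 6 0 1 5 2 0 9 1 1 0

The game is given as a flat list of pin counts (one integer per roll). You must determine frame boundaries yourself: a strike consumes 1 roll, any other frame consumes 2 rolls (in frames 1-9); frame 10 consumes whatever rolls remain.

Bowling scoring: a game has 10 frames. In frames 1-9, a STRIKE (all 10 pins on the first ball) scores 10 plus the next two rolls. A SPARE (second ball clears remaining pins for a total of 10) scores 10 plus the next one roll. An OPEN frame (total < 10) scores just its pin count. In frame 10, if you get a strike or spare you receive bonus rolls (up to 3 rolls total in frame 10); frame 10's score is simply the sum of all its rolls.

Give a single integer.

Answer: 109

Derivation:
Frame 1: OPEN (9+0=9). Cumulative: 9
Frame 2: STRIKE. 10 + next two rolls (10+9) = 29. Cumulative: 38
Frame 3: STRIKE. 10 + next two rolls (9+1) = 20. Cumulative: 58
Frame 4: SPARE (9+1=10). 10 + next roll (6) = 16. Cumulative: 74
Frame 5: OPEN (6+3=9). Cumulative: 83
Frame 6: OPEN (6+0=6). Cumulative: 89
Frame 7: OPEN (1+5=6). Cumulative: 95
Frame 8: OPEN (2+0=2). Cumulative: 97
Frame 9: SPARE (9+1=10). 10 + next roll (1) = 11. Cumulative: 108
Frame 10: OPEN. Sum of all frame-10 rolls (1+0) = 1. Cumulative: 109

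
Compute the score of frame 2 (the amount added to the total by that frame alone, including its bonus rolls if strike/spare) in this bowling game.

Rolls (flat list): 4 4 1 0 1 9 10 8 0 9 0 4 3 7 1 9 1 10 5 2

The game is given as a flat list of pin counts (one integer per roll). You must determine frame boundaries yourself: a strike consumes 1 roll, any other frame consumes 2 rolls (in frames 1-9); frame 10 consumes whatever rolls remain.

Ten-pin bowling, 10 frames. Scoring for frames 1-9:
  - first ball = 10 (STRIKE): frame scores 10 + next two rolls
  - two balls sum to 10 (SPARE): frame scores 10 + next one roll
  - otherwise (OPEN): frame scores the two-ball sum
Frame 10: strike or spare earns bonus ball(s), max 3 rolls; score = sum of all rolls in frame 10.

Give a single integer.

Answer: 1

Derivation:
Frame 1: OPEN (4+4=8). Cumulative: 8
Frame 2: OPEN (1+0=1). Cumulative: 9
Frame 3: SPARE (1+9=10). 10 + next roll (10) = 20. Cumulative: 29
Frame 4: STRIKE. 10 + next two rolls (8+0) = 18. Cumulative: 47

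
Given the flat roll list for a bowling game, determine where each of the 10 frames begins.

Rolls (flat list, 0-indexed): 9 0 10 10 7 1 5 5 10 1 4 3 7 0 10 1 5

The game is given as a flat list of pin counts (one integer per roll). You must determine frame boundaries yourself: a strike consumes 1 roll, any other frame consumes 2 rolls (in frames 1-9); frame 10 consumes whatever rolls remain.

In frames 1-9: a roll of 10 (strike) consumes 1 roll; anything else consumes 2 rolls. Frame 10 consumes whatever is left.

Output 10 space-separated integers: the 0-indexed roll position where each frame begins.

Frame 1 starts at roll index 0: rolls=9,0 (sum=9), consumes 2 rolls
Frame 2 starts at roll index 2: roll=10 (strike), consumes 1 roll
Frame 3 starts at roll index 3: roll=10 (strike), consumes 1 roll
Frame 4 starts at roll index 4: rolls=7,1 (sum=8), consumes 2 rolls
Frame 5 starts at roll index 6: rolls=5,5 (sum=10), consumes 2 rolls
Frame 6 starts at roll index 8: roll=10 (strike), consumes 1 roll
Frame 7 starts at roll index 9: rolls=1,4 (sum=5), consumes 2 rolls
Frame 8 starts at roll index 11: rolls=3,7 (sum=10), consumes 2 rolls
Frame 9 starts at roll index 13: rolls=0,10 (sum=10), consumes 2 rolls
Frame 10 starts at roll index 15: 2 remaining rolls

Answer: 0 2 3 4 6 8 9 11 13 15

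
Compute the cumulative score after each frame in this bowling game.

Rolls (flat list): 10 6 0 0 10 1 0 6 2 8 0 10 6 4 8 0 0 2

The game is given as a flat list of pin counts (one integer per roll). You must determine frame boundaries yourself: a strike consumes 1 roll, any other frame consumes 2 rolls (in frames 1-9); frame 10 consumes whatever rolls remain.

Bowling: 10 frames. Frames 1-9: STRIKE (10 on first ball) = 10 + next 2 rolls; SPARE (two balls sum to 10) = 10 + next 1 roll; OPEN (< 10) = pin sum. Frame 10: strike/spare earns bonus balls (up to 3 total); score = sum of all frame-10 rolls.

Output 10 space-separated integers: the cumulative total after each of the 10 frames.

Frame 1: STRIKE. 10 + next two rolls (6+0) = 16. Cumulative: 16
Frame 2: OPEN (6+0=6). Cumulative: 22
Frame 3: SPARE (0+10=10). 10 + next roll (1) = 11. Cumulative: 33
Frame 4: OPEN (1+0=1). Cumulative: 34
Frame 5: OPEN (6+2=8). Cumulative: 42
Frame 6: OPEN (8+0=8). Cumulative: 50
Frame 7: STRIKE. 10 + next two rolls (6+4) = 20. Cumulative: 70
Frame 8: SPARE (6+4=10). 10 + next roll (8) = 18. Cumulative: 88
Frame 9: OPEN (8+0=8). Cumulative: 96
Frame 10: OPEN. Sum of all frame-10 rolls (0+2) = 2. Cumulative: 98

Answer: 16 22 33 34 42 50 70 88 96 98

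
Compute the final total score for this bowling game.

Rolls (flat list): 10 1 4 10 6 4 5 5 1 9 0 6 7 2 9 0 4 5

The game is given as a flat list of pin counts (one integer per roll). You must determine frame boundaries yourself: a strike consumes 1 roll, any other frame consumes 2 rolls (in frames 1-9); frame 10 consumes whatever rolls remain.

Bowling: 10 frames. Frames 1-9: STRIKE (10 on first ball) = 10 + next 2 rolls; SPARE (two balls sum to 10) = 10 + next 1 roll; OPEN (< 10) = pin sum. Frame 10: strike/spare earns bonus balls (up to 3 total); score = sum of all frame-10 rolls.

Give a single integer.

Frame 1: STRIKE. 10 + next two rolls (1+4) = 15. Cumulative: 15
Frame 2: OPEN (1+4=5). Cumulative: 20
Frame 3: STRIKE. 10 + next two rolls (6+4) = 20. Cumulative: 40
Frame 4: SPARE (6+4=10). 10 + next roll (5) = 15. Cumulative: 55
Frame 5: SPARE (5+5=10). 10 + next roll (1) = 11. Cumulative: 66
Frame 6: SPARE (1+9=10). 10 + next roll (0) = 10. Cumulative: 76
Frame 7: OPEN (0+6=6). Cumulative: 82
Frame 8: OPEN (7+2=9). Cumulative: 91
Frame 9: OPEN (9+0=9). Cumulative: 100
Frame 10: OPEN. Sum of all frame-10 rolls (4+5) = 9. Cumulative: 109

Answer: 109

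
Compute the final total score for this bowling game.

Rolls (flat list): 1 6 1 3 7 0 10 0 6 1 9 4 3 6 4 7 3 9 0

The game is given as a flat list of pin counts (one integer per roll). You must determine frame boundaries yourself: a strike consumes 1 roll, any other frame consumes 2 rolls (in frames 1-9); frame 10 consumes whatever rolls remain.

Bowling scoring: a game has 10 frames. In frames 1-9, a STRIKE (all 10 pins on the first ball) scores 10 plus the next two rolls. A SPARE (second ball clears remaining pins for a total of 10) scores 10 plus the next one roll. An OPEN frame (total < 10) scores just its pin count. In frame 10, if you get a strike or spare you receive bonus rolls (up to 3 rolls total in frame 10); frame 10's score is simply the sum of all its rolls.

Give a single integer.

Frame 1: OPEN (1+6=7). Cumulative: 7
Frame 2: OPEN (1+3=4). Cumulative: 11
Frame 3: OPEN (7+0=7). Cumulative: 18
Frame 4: STRIKE. 10 + next two rolls (0+6) = 16. Cumulative: 34
Frame 5: OPEN (0+6=6). Cumulative: 40
Frame 6: SPARE (1+9=10). 10 + next roll (4) = 14. Cumulative: 54
Frame 7: OPEN (4+3=7). Cumulative: 61
Frame 8: SPARE (6+4=10). 10 + next roll (7) = 17. Cumulative: 78
Frame 9: SPARE (7+3=10). 10 + next roll (9) = 19. Cumulative: 97
Frame 10: OPEN. Sum of all frame-10 rolls (9+0) = 9. Cumulative: 106

Answer: 106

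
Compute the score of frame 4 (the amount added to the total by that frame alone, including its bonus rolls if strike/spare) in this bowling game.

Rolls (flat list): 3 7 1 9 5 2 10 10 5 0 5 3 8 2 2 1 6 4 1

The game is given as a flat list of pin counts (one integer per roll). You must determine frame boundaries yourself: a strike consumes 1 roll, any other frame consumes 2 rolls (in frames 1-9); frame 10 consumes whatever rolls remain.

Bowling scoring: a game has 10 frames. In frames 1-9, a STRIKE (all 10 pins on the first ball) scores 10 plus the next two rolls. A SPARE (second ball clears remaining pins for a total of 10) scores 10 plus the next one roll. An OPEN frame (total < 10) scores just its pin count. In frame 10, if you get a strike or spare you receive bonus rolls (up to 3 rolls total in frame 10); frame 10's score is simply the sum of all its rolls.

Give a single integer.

Frame 1: SPARE (3+7=10). 10 + next roll (1) = 11. Cumulative: 11
Frame 2: SPARE (1+9=10). 10 + next roll (5) = 15. Cumulative: 26
Frame 3: OPEN (5+2=7). Cumulative: 33
Frame 4: STRIKE. 10 + next two rolls (10+5) = 25. Cumulative: 58
Frame 5: STRIKE. 10 + next two rolls (5+0) = 15. Cumulative: 73
Frame 6: OPEN (5+0=5). Cumulative: 78

Answer: 25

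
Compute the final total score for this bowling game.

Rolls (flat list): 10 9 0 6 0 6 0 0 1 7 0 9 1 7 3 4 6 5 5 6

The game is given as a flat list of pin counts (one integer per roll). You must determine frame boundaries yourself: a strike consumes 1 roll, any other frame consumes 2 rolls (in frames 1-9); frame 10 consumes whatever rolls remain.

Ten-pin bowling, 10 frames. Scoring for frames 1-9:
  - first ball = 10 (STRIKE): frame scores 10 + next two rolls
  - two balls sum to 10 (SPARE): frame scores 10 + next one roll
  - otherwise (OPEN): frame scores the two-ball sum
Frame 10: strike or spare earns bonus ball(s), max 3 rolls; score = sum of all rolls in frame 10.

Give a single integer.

Answer: 110

Derivation:
Frame 1: STRIKE. 10 + next two rolls (9+0) = 19. Cumulative: 19
Frame 2: OPEN (9+0=9). Cumulative: 28
Frame 3: OPEN (6+0=6). Cumulative: 34
Frame 4: OPEN (6+0=6). Cumulative: 40
Frame 5: OPEN (0+1=1). Cumulative: 41
Frame 6: OPEN (7+0=7). Cumulative: 48
Frame 7: SPARE (9+1=10). 10 + next roll (7) = 17. Cumulative: 65
Frame 8: SPARE (7+3=10). 10 + next roll (4) = 14. Cumulative: 79
Frame 9: SPARE (4+6=10). 10 + next roll (5) = 15. Cumulative: 94
Frame 10: SPARE. Sum of all frame-10 rolls (5+5+6) = 16. Cumulative: 110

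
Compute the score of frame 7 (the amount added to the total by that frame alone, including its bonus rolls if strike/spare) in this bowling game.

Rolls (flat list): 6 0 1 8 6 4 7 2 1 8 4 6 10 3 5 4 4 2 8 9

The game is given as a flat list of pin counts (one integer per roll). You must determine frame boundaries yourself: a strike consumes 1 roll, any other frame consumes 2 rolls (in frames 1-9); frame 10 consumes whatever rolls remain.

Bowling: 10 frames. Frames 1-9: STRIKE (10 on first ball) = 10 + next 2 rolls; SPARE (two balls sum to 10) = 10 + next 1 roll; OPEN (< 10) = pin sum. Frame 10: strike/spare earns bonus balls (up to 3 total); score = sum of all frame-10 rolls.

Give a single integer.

Frame 1: OPEN (6+0=6). Cumulative: 6
Frame 2: OPEN (1+8=9). Cumulative: 15
Frame 3: SPARE (6+4=10). 10 + next roll (7) = 17. Cumulative: 32
Frame 4: OPEN (7+2=9). Cumulative: 41
Frame 5: OPEN (1+8=9). Cumulative: 50
Frame 6: SPARE (4+6=10). 10 + next roll (10) = 20. Cumulative: 70
Frame 7: STRIKE. 10 + next two rolls (3+5) = 18. Cumulative: 88
Frame 8: OPEN (3+5=8). Cumulative: 96
Frame 9: OPEN (4+4=8). Cumulative: 104

Answer: 18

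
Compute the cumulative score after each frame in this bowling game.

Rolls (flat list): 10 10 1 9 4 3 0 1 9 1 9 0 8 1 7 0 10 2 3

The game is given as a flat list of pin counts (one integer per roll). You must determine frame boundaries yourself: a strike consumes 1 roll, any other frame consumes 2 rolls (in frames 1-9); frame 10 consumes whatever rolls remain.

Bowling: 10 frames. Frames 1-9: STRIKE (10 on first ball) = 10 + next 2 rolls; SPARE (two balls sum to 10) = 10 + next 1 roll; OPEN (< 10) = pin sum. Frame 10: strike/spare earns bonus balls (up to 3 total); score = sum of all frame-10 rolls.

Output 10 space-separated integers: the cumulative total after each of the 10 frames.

Answer: 21 41 55 62 63 82 91 100 107 122

Derivation:
Frame 1: STRIKE. 10 + next two rolls (10+1) = 21. Cumulative: 21
Frame 2: STRIKE. 10 + next two rolls (1+9) = 20. Cumulative: 41
Frame 3: SPARE (1+9=10). 10 + next roll (4) = 14. Cumulative: 55
Frame 4: OPEN (4+3=7). Cumulative: 62
Frame 5: OPEN (0+1=1). Cumulative: 63
Frame 6: SPARE (9+1=10). 10 + next roll (9) = 19. Cumulative: 82
Frame 7: OPEN (9+0=9). Cumulative: 91
Frame 8: OPEN (8+1=9). Cumulative: 100
Frame 9: OPEN (7+0=7). Cumulative: 107
Frame 10: STRIKE. Sum of all frame-10 rolls (10+2+3) = 15. Cumulative: 122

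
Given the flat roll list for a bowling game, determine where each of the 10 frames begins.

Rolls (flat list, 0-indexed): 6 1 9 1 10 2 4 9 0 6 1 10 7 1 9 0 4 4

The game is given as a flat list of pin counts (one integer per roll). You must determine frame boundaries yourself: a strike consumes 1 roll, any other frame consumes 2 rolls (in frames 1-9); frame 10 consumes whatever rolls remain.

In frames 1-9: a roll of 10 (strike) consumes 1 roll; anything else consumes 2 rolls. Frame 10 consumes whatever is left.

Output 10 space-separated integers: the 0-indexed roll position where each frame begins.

Frame 1 starts at roll index 0: rolls=6,1 (sum=7), consumes 2 rolls
Frame 2 starts at roll index 2: rolls=9,1 (sum=10), consumes 2 rolls
Frame 3 starts at roll index 4: roll=10 (strike), consumes 1 roll
Frame 4 starts at roll index 5: rolls=2,4 (sum=6), consumes 2 rolls
Frame 5 starts at roll index 7: rolls=9,0 (sum=9), consumes 2 rolls
Frame 6 starts at roll index 9: rolls=6,1 (sum=7), consumes 2 rolls
Frame 7 starts at roll index 11: roll=10 (strike), consumes 1 roll
Frame 8 starts at roll index 12: rolls=7,1 (sum=8), consumes 2 rolls
Frame 9 starts at roll index 14: rolls=9,0 (sum=9), consumes 2 rolls
Frame 10 starts at roll index 16: 2 remaining rolls

Answer: 0 2 4 5 7 9 11 12 14 16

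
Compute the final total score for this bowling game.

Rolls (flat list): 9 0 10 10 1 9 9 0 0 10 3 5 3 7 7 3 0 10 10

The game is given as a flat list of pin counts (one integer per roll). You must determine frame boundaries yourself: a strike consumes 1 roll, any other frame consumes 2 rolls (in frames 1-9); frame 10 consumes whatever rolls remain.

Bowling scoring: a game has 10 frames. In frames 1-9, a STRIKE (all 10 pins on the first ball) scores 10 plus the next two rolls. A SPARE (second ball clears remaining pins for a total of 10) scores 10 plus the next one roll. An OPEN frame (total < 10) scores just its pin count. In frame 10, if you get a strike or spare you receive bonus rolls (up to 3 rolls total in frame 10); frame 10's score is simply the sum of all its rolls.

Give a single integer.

Answer: 146

Derivation:
Frame 1: OPEN (9+0=9). Cumulative: 9
Frame 2: STRIKE. 10 + next two rolls (10+1) = 21. Cumulative: 30
Frame 3: STRIKE. 10 + next two rolls (1+9) = 20. Cumulative: 50
Frame 4: SPARE (1+9=10). 10 + next roll (9) = 19. Cumulative: 69
Frame 5: OPEN (9+0=9). Cumulative: 78
Frame 6: SPARE (0+10=10). 10 + next roll (3) = 13. Cumulative: 91
Frame 7: OPEN (3+5=8). Cumulative: 99
Frame 8: SPARE (3+7=10). 10 + next roll (7) = 17. Cumulative: 116
Frame 9: SPARE (7+3=10). 10 + next roll (0) = 10. Cumulative: 126
Frame 10: SPARE. Sum of all frame-10 rolls (0+10+10) = 20. Cumulative: 146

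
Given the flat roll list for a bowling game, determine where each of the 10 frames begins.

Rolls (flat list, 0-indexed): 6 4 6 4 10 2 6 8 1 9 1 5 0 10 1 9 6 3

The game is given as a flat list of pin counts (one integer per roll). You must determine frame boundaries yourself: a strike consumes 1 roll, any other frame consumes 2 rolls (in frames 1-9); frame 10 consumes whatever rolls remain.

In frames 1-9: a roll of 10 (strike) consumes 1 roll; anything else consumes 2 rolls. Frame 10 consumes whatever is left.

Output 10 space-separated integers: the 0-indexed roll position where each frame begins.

Answer: 0 2 4 5 7 9 11 13 14 16

Derivation:
Frame 1 starts at roll index 0: rolls=6,4 (sum=10), consumes 2 rolls
Frame 2 starts at roll index 2: rolls=6,4 (sum=10), consumes 2 rolls
Frame 3 starts at roll index 4: roll=10 (strike), consumes 1 roll
Frame 4 starts at roll index 5: rolls=2,6 (sum=8), consumes 2 rolls
Frame 5 starts at roll index 7: rolls=8,1 (sum=9), consumes 2 rolls
Frame 6 starts at roll index 9: rolls=9,1 (sum=10), consumes 2 rolls
Frame 7 starts at roll index 11: rolls=5,0 (sum=5), consumes 2 rolls
Frame 8 starts at roll index 13: roll=10 (strike), consumes 1 roll
Frame 9 starts at roll index 14: rolls=1,9 (sum=10), consumes 2 rolls
Frame 10 starts at roll index 16: 2 remaining rolls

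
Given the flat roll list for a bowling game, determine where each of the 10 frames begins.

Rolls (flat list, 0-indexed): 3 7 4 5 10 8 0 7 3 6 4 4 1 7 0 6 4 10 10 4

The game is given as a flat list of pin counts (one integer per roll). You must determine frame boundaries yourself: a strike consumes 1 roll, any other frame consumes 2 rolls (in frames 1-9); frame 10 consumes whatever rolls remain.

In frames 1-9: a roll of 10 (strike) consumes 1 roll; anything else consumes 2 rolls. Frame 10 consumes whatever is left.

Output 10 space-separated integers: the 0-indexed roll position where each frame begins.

Frame 1 starts at roll index 0: rolls=3,7 (sum=10), consumes 2 rolls
Frame 2 starts at roll index 2: rolls=4,5 (sum=9), consumes 2 rolls
Frame 3 starts at roll index 4: roll=10 (strike), consumes 1 roll
Frame 4 starts at roll index 5: rolls=8,0 (sum=8), consumes 2 rolls
Frame 5 starts at roll index 7: rolls=7,3 (sum=10), consumes 2 rolls
Frame 6 starts at roll index 9: rolls=6,4 (sum=10), consumes 2 rolls
Frame 7 starts at roll index 11: rolls=4,1 (sum=5), consumes 2 rolls
Frame 8 starts at roll index 13: rolls=7,0 (sum=7), consumes 2 rolls
Frame 9 starts at roll index 15: rolls=6,4 (sum=10), consumes 2 rolls
Frame 10 starts at roll index 17: 3 remaining rolls

Answer: 0 2 4 5 7 9 11 13 15 17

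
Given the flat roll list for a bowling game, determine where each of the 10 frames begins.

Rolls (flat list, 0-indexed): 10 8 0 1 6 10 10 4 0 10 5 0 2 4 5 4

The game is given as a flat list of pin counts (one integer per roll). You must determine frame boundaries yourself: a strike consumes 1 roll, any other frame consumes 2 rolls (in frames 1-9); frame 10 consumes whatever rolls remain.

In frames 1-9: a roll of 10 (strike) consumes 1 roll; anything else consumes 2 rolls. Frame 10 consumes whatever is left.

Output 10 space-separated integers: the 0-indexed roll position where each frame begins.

Answer: 0 1 3 5 6 7 9 10 12 14

Derivation:
Frame 1 starts at roll index 0: roll=10 (strike), consumes 1 roll
Frame 2 starts at roll index 1: rolls=8,0 (sum=8), consumes 2 rolls
Frame 3 starts at roll index 3: rolls=1,6 (sum=7), consumes 2 rolls
Frame 4 starts at roll index 5: roll=10 (strike), consumes 1 roll
Frame 5 starts at roll index 6: roll=10 (strike), consumes 1 roll
Frame 6 starts at roll index 7: rolls=4,0 (sum=4), consumes 2 rolls
Frame 7 starts at roll index 9: roll=10 (strike), consumes 1 roll
Frame 8 starts at roll index 10: rolls=5,0 (sum=5), consumes 2 rolls
Frame 9 starts at roll index 12: rolls=2,4 (sum=6), consumes 2 rolls
Frame 10 starts at roll index 14: 2 remaining rolls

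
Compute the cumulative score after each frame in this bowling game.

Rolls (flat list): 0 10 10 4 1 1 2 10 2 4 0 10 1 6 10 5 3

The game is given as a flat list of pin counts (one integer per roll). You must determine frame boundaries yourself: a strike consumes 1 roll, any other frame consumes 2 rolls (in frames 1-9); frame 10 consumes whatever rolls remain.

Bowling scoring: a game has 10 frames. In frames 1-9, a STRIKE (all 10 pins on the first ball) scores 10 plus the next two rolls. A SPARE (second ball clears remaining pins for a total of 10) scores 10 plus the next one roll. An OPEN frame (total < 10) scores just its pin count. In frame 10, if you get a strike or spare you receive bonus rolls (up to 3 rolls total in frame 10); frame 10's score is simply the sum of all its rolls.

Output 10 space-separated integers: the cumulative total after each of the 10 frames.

Answer: 20 35 40 43 59 65 76 83 101 109

Derivation:
Frame 1: SPARE (0+10=10). 10 + next roll (10) = 20. Cumulative: 20
Frame 2: STRIKE. 10 + next two rolls (4+1) = 15. Cumulative: 35
Frame 3: OPEN (4+1=5). Cumulative: 40
Frame 4: OPEN (1+2=3). Cumulative: 43
Frame 5: STRIKE. 10 + next two rolls (2+4) = 16. Cumulative: 59
Frame 6: OPEN (2+4=6). Cumulative: 65
Frame 7: SPARE (0+10=10). 10 + next roll (1) = 11. Cumulative: 76
Frame 8: OPEN (1+6=7). Cumulative: 83
Frame 9: STRIKE. 10 + next two rolls (5+3) = 18. Cumulative: 101
Frame 10: OPEN. Sum of all frame-10 rolls (5+3) = 8. Cumulative: 109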